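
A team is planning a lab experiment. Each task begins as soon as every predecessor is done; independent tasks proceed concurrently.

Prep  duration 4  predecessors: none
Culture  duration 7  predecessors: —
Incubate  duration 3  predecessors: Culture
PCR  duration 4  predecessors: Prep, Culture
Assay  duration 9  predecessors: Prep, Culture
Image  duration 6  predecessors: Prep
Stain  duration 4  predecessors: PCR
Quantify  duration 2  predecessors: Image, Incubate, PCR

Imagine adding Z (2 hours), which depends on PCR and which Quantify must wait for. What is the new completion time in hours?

16

Originally the lab experiment takes 16 hours.
With Z inserted, Quantify now waits for max(Image, Incubate, PCR, Z).
New critical path: Culture→Assay = 7+9 = 16 ⇒ 16 hours.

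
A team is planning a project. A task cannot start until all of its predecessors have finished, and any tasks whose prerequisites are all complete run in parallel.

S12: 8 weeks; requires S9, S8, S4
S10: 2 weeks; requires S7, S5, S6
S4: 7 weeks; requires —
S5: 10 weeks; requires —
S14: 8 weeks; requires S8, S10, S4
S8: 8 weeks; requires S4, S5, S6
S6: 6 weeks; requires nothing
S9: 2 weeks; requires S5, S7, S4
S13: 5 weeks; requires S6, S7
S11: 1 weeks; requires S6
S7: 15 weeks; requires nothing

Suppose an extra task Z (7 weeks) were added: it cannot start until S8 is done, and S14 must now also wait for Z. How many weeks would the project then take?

Originally the project takes 26 weeks.
With Z inserted, S14 now waits for max(S8, S10, S4, Z).
New critical path: S5→S8→Z→S14 = 10+8+7+8 = 33 ⇒ 33 weeks.

33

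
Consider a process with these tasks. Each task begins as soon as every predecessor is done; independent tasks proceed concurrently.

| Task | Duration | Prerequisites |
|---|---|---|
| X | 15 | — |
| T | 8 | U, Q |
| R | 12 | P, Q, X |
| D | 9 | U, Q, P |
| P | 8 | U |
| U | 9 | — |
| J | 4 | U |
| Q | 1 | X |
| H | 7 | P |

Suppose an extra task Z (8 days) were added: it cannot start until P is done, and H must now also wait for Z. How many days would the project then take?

32

Originally the project takes 29 days.
With Z inserted, H now waits for max(P, Z).
New critical path: U→P→Z→H = 9+8+8+7 = 32 ⇒ 32 days.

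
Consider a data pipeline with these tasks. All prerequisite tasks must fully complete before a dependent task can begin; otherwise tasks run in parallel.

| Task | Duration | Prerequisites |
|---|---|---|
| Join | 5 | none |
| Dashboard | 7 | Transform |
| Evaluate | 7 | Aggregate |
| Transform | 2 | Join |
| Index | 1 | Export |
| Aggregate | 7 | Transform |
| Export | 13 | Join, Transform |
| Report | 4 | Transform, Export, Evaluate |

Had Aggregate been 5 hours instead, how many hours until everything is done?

24

Actual critical path: Join→Transform→Aggregate→Evaluate→Report = 5+2+7+7+4 = 25 ⇒ 25 hours.
Aggregate is on the critical path; changing it to 5 makes that path 23 hours.
The binding chain switches to Join→Transform→Export→Report = 5+2+13+4 = 24; finish 24 hours.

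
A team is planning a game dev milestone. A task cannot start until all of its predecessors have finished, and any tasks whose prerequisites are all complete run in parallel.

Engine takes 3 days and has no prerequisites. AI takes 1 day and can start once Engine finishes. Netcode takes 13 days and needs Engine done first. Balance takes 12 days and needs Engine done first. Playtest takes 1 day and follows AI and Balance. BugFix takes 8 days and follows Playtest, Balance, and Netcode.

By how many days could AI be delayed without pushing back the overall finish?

11

The longest chain is Engine→Netcode→BugFix = 3+13+8 = 24; overall finish 24 days.
Longest path through AI: 13 days (earliest finish 4, latest finish 15).
Slack of AI = 14 − 3 = 11 days.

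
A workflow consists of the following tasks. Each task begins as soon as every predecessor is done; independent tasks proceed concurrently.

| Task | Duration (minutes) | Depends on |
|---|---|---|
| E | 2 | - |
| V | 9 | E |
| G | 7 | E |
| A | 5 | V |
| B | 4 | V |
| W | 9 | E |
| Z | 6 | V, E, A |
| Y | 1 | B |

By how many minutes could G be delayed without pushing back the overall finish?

E→V→A→Z = 2+9+5+6 = 22 sets the makespan at 22 minutes.
The longest chain containing G totals 9 minutes.
Float = 22 − 9 = 13.

13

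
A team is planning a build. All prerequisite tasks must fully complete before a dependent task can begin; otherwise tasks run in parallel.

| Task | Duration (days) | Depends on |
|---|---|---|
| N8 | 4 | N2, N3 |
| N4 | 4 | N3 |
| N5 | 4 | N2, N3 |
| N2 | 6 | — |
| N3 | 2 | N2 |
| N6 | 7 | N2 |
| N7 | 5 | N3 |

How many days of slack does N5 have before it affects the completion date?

1

The longest chain is N2→N3→N7 = 6+2+5 = 13; overall finish 13 days.
N5 finishes as early as 12 and must finish by 13.
Slack of N5 = 9 − 8 = 1 day.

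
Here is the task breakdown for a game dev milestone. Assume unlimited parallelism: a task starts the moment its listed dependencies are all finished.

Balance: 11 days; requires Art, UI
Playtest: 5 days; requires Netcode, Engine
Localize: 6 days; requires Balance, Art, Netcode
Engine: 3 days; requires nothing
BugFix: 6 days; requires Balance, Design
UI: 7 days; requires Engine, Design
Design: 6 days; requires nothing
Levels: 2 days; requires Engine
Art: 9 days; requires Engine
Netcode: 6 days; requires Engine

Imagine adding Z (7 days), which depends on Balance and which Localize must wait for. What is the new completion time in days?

37

Originally the project takes 30 days.
With Z inserted, Localize now waits for max(Balance, Art, Netcode, Z).
New critical path: Design→UI→Balance→Z→Localize = 6+7+11+7+6 = 37 ⇒ 37 days.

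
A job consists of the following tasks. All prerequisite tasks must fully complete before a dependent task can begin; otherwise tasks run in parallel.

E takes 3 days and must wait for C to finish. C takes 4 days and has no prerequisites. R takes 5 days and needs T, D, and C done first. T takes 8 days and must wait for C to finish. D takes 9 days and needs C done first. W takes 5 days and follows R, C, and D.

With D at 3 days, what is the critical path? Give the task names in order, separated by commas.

Critical path before the change: C→D→R→W = 4+9+5+5 = 23 giving 23 days.
D is on the critical path; changing it to 3 makes that path 17 days.
Now C→T→R→W = 4+8+5+5 = 22 is longest, so the finish becomes 22 days.

C, T, R, W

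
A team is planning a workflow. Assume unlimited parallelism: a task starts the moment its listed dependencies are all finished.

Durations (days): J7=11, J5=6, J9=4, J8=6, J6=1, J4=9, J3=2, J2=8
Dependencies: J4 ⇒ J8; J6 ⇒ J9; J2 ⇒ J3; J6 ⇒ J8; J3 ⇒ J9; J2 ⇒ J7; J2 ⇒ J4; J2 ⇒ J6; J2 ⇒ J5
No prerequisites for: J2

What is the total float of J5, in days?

9

The longest chain is J2→J4→J8 = 8+9+6 = 23; overall finish 23 days.
J5 finishes as early as 14 and must finish by 23.
So J5 can slip 23 − 14 = 9 days.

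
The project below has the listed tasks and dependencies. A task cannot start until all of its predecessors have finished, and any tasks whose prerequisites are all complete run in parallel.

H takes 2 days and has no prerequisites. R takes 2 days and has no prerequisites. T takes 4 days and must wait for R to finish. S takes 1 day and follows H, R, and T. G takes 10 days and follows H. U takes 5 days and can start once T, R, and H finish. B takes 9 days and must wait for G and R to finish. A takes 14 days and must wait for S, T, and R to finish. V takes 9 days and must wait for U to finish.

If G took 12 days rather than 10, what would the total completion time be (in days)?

Baseline: H→G→B = 2+10+9 = 21 → 21 days.
G lies on that path, so at 12 days the path becomes 23 days.
That remains the longest chain; total 23 days.

23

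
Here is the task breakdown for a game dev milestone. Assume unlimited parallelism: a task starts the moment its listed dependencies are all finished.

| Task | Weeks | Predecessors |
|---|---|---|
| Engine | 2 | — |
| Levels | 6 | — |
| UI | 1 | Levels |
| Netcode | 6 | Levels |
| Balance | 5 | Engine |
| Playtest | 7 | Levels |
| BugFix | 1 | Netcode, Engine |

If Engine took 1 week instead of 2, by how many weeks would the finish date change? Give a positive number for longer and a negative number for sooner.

Baseline: Levels→Netcode→BugFix = 6+6+1 = 13 → 13 weeks.
The longest path through Engine is only 7 weeks, so Engine has float 6.
The critical path is still Levels→Netcode→BugFix; finish is now 13 weeks.
Change in finish: 13 − 13 = +0 weeks.

0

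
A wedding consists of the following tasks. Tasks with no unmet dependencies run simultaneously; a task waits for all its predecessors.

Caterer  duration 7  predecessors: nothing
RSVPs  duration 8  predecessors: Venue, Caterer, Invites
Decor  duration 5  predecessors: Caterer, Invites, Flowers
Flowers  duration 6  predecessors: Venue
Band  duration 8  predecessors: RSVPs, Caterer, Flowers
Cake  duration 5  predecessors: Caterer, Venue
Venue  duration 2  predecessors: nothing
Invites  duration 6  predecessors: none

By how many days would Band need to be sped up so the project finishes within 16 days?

7

Current finish: 23 days; target: 16.
Band is on every critical path, so each day cut from Band cuts the finish by one (this holds down to a finish of 16).
Need 23 − 16 = 7 days off Band → Band becomes 1 day, finish becomes 16.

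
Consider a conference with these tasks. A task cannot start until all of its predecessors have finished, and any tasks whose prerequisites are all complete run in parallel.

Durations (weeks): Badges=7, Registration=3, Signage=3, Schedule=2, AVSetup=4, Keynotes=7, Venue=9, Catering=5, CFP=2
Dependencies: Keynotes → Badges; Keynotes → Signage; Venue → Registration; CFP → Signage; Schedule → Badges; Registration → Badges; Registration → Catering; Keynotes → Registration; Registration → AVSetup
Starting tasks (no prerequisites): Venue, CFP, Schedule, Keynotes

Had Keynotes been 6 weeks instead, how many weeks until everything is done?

Critical path before the change: Venue→Registration→Badges = 9+3+7 = 19 giving 19 weeks.
The longest path through Keynotes is only 17 weeks, so Keynotes has float 2.
The critical path is still Venue→Registration→Badges; finish is now 19 weeks.

19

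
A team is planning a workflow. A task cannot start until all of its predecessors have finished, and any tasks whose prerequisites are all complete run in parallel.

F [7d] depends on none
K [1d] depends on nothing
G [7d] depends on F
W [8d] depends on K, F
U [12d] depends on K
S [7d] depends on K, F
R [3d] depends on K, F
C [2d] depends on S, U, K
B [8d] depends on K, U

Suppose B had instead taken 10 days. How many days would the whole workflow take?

23

Baseline: K→U→B = 1+12+8 = 21 → 21 days.
Since B is critical, the +2 change carries straight to that chain (now 23 days).
No other chain overtakes it, so the finish is 23 days.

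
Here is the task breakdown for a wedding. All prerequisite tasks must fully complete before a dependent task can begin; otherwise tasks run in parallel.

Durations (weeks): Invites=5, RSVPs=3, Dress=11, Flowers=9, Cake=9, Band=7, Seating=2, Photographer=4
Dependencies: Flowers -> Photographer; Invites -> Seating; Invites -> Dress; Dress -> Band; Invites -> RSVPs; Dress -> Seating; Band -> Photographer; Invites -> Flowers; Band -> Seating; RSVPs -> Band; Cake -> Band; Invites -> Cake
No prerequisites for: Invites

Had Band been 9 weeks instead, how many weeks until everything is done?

Critical path before the change: Invites→Dress→Band→Photographer = 5+11+7+4 = 27 giving 27 weeks.
Band lies on that path, so at 9 weeks the path becomes 29 weeks.
No other chain overtakes it, so the finish is 29 weeks.

29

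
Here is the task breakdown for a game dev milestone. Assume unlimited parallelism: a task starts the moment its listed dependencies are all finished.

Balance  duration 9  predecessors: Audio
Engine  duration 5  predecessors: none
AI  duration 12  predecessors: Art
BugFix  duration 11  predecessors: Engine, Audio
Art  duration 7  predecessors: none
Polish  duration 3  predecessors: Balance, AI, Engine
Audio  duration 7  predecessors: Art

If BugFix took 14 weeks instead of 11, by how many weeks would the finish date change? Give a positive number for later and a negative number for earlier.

2

Actual critical path: Art→Audio→Balance→Polish = 7+7+9+3 = 26 ⇒ 26 weeks.
BugFix has 1 week of float (longest path through it is 25).
Now Art→Audio→BugFix = 7+7+14 = 28 is longest, so the finish becomes 28 weeks.
Change in finish: 28 − 26 = +2 weeks.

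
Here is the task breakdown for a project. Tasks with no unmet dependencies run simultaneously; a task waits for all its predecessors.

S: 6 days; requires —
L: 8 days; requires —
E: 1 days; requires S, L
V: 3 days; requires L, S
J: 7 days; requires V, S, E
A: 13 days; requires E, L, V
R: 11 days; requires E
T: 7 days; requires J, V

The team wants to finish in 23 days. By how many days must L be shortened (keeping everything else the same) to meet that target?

Current finish: 25 days; target: 23.
L is on every critical path, so each day cut from L cuts the finish by one (this holds down to a finish of 23).
Need 25 − 23 = 2 days off L → L becomes 6 days, finish becomes 23.

2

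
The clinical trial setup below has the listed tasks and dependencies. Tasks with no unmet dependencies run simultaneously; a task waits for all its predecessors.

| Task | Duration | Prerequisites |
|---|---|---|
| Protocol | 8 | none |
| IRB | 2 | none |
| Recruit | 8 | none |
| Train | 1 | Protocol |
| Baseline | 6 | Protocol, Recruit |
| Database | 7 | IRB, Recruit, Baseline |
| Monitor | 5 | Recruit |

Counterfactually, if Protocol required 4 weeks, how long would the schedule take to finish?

21

The binding path is Protocol→Baseline→Database = 8+6+7 = 21; finish at 21 weeks.
Protocol is on the critical path; changing it to 4 makes that path 17 weeks.
New critical path: Recruit→Baseline→Database = 8+6+7 = 21 ⇒ 21 weeks.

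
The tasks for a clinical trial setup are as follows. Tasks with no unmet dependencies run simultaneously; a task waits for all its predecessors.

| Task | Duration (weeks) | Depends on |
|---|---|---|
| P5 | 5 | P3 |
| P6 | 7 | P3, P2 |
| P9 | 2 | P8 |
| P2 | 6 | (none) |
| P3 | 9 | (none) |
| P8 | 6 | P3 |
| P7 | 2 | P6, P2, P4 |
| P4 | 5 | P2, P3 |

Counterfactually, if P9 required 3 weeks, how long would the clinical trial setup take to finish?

As given, the longest chain is P3→P6→P7 = 9+7+2 = 18, so the finish is 18 weeks.
P9 has 1 week of float (longest path through it is 17).
The critical path is still P3→P6→P7; finish is now 18 weeks.

18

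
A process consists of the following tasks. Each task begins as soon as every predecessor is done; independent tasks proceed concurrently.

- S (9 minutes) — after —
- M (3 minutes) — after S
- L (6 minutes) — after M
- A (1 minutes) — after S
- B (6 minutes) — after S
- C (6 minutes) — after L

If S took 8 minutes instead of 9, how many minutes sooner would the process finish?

1

Baseline: S→M→L→C = 9+3+6+6 = 24 → 24 minutes.
S lies on that path, so at 8 minutes the path becomes 23 minutes.
No other chain overtakes it, so the finish is 23 minutes.
Change in finish: 23 − 24 = -1 minutes.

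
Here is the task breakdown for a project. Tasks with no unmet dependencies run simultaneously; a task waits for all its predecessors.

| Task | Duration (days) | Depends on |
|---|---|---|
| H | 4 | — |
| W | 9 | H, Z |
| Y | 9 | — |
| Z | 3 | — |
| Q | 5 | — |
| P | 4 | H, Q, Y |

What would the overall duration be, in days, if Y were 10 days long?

14

As given, the longest chain is Y→P = 9+4 = 13, so the finish is 13 days.
Y lies on that path, so at 10 days the path becomes 14 days.
That remains the longest chain; total 14 days.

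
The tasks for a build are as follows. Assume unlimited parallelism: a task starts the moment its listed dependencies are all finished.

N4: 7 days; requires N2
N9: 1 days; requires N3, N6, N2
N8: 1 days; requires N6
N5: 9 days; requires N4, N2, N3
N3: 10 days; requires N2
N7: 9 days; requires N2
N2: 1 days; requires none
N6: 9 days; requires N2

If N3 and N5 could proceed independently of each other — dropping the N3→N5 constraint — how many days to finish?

With the dependency in place, N2→N3→N5 = 1+10+9 = 20 sets the finish at 20 days.
Without N3→N5, N5's earliest start moves from 11 to 8.
After: N2→N4→N5 = 1+7+9 = 17 → 17 days.

17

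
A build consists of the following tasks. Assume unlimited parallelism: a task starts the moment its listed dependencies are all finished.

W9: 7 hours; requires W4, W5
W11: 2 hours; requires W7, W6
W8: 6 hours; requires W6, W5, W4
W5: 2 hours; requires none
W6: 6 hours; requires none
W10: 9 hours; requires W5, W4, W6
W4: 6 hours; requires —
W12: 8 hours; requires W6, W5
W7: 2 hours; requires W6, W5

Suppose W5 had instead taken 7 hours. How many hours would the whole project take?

The binding path is W4→W10 = 6+9 = 15; finish at 15 hours.
W5 is off the critical path — its longest chain is 11 hours, giving 4 of slack.
Now W5→W10 = 7+9 = 16 is longest, so the finish becomes 16 hours.

16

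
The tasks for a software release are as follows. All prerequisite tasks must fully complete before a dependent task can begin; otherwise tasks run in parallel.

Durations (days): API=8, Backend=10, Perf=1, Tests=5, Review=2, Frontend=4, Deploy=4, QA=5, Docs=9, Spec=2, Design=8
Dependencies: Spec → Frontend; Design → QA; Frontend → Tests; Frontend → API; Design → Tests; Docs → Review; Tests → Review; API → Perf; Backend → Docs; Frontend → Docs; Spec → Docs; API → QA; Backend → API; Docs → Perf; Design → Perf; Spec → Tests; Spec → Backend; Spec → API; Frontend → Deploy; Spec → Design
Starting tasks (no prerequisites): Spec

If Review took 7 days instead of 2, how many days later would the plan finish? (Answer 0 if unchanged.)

As given, the longest chain is Spec→Backend→API→QA = 2+10+8+5 = 25, so the finish is 25 days.
Review is off the critical path — its longest chain is 23 days, giving 2 of slack.
New critical path: Spec→Backend→Docs→Review = 2+10+9+7 = 28 ⇒ 28 days.
Change in finish: 28 − 25 = +3 days.

3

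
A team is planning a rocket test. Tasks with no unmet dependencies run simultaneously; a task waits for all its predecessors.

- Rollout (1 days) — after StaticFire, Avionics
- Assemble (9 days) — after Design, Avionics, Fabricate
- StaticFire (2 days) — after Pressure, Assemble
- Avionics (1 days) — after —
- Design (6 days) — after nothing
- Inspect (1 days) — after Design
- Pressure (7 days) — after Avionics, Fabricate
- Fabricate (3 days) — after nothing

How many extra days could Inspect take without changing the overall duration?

11

Design→Assemble→StaticFire→Rollout = 6+9+2+1 = 18 sets the makespan at 18 days.
Inspect finishes as early as 7 and must finish by 18.
Slack of Inspect = 17 − 6 = 11 days.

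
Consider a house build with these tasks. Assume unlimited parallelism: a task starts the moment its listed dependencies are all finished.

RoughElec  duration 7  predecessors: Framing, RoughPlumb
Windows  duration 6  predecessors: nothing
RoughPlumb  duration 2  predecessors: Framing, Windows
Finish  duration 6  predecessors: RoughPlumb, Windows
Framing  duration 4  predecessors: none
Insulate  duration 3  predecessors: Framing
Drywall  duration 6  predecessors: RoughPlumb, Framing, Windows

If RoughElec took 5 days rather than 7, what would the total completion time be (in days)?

As given, the longest chain is Windows→RoughPlumb→RoughElec = 6+2+7 = 15, so the finish is 15 days.
RoughElec lies on that path, so at 5 days the path becomes 13 days.
The binding chain switches to Windows→RoughPlumb→Drywall = 6+2+6 = 14; finish 14 days.

14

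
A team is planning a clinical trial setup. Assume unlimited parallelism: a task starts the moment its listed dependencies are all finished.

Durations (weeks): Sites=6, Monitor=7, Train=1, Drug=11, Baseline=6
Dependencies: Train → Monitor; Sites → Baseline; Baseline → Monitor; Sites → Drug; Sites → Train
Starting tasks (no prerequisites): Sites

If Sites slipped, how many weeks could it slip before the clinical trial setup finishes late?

Sites→Baseline→Monitor = 6+6+7 = 19 sets the makespan at 19 weeks.
The longest chain containing Sites totals 19 weeks.
Slack of Sites = 0 − 0 = 0 weeks.

0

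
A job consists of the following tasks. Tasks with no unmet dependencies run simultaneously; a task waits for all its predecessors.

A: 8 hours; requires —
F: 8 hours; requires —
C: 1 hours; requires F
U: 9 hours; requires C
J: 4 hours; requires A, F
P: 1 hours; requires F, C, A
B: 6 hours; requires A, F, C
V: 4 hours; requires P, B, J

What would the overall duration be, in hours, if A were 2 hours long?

19

Baseline: F→C→B→V = 8+1+6+4 = 19 → 19 hours.
A has 1 hour of float (longest path through it is 18).
That remains the longest chain; total 19 hours.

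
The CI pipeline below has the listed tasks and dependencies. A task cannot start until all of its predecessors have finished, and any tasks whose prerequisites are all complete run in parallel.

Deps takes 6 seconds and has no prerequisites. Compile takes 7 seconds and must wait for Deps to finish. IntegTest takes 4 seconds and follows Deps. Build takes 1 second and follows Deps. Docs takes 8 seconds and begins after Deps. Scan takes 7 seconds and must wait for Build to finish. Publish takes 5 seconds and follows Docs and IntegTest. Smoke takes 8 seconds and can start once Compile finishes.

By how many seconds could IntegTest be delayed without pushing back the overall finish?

The longest chain is Deps→Compile→Smoke = 6+7+8 = 21; overall finish 21 seconds.
IntegTest finishes as early as 10 and must finish by 16.
Float = 21 − 15 = 6.

6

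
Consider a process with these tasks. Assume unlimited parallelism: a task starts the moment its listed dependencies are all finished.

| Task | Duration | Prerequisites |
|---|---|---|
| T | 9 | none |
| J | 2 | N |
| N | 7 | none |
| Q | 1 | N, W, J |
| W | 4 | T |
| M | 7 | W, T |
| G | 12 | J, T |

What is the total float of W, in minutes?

T→G = 9+12 = 21 sets the makespan at 21 minutes.
Longest path through W: 20 minutes (earliest finish 13, latest finish 14).
Slack of W = 10 − 9 = 1 minute.

1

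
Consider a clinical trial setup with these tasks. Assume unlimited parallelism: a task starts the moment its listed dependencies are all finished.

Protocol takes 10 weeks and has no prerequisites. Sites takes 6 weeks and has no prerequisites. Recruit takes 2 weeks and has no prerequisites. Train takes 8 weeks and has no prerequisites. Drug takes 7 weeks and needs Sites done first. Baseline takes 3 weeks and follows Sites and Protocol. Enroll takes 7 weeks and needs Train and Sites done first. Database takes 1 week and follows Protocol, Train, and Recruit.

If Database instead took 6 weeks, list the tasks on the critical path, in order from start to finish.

Actual critical path: Train→Enroll = 8+7 = 15 ⇒ 15 weeks.
The longest path through Database is only 11 weeks, so Database has float 4.
New critical path: Protocol→Database = 10+6 = 16 ⇒ 16 weeks.

Protocol, Database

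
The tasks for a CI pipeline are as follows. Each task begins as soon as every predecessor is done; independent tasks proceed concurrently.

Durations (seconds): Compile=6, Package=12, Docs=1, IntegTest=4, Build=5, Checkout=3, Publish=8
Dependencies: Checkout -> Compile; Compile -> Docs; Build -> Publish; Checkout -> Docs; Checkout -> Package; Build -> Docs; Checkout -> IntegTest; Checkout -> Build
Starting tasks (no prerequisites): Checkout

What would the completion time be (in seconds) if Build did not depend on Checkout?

15

With the dependency in place, Checkout→Build→Publish = 3+5+8 = 16 sets the finish at 16 seconds.
Without Checkout→Build, Build's earliest start moves from 3 to 0.
New critical path: Checkout→Package = 3+12 = 15 ⇒ 15 seconds.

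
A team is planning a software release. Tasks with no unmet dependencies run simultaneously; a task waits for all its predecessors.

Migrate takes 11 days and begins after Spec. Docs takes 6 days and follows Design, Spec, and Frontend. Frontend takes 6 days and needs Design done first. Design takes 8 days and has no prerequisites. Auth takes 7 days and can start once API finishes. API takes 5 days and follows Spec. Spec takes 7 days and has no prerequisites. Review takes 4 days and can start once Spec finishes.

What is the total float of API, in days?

1

The longest chain is Design→Frontend→Docs = 8+6+6 = 20; overall finish 20 days.
API finishes as early as 12 and must finish by 13.
Slack of API = 8 − 7 = 1 day.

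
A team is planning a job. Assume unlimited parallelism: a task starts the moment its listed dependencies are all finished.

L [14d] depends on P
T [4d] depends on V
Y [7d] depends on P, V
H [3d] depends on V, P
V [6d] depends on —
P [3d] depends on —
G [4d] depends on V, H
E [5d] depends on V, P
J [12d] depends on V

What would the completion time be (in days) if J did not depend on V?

Before: longest chain V→J = 6+12 = 18, finish 18.
Without V→J, J's earliest start moves from 6 to 0.
New critical path: P→L = 3+14 = 17 ⇒ 17 days.

17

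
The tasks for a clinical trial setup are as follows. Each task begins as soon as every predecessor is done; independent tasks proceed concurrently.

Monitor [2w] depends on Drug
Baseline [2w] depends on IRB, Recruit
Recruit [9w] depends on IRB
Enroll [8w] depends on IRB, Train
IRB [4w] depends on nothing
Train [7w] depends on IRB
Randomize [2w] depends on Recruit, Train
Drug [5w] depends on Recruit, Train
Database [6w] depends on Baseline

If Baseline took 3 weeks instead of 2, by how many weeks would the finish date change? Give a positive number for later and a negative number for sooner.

1

Actual critical path: IRB→Recruit→Baseline→Database = 4+9+2+6 = 21 ⇒ 21 weeks.
Baseline lies on that path, so at 3 weeks the path becomes 22 weeks.
That remains the longest chain; total 22 weeks.
Change in finish: 22 − 21 = +1 weeks.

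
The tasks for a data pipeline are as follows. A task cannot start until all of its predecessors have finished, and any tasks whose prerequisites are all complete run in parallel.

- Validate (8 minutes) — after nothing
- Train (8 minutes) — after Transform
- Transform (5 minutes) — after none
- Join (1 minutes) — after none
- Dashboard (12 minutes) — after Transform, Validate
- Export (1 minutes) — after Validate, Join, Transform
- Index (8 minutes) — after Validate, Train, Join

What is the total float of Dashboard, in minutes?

Critical path: Transform→Train→Index = 5+8+8 = 21, so the finish is 21 minutes.
Dashboard finishes as early as 20 and must finish by 21.
Slack of Dashboard = 9 − 8 = 1 minute.

1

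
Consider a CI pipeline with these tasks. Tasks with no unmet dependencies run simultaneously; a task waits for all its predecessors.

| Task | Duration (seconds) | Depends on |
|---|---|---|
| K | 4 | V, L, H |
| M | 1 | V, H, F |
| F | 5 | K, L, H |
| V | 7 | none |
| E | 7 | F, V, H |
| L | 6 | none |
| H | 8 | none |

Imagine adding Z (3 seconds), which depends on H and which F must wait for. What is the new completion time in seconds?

24

Originally the project takes 24 seconds.
With Z inserted, F now waits for max(K, L, H, Z).
New critical path: H→K→F→E = 8+4+5+7 = 24 ⇒ 24 seconds.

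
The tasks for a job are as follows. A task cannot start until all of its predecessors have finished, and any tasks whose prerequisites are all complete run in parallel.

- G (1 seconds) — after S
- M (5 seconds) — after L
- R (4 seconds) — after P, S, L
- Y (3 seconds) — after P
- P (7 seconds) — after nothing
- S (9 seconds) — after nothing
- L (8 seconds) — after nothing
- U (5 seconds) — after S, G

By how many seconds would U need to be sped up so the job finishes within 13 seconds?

2

Current finish: 15 seconds; target: 13.
U is on every critical path, so each second cut from U cuts the finish by one (this holds down to a finish of 13).
Need 15 − 13 = 2 seconds off U → U becomes 3 seconds, finish becomes 13.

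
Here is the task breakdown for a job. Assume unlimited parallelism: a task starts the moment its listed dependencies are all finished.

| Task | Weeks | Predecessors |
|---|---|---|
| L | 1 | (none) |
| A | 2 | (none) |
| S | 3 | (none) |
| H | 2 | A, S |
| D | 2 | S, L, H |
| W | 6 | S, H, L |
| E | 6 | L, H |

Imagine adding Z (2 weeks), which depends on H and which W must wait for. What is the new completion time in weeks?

13

Originally the project takes 11 weeks.
With Z inserted, W now waits for max(S, H, L, Z).
New critical path: S→H→Z→W = 3+2+2+6 = 13 ⇒ 13 weeks.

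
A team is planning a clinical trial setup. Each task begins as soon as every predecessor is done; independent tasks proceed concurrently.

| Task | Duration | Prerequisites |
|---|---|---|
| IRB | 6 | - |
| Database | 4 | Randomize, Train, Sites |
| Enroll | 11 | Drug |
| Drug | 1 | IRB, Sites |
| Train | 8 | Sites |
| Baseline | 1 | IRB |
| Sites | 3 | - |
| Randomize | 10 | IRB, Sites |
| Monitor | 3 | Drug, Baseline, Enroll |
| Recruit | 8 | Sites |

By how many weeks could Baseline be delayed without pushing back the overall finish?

Critical path: IRB→Drug→Enroll→Monitor = 6+1+11+3 = 21, so the finish is 21 weeks.
Baseline finishes as early as 7 and must finish by 18.
Float = 21 − 10 = 11.

11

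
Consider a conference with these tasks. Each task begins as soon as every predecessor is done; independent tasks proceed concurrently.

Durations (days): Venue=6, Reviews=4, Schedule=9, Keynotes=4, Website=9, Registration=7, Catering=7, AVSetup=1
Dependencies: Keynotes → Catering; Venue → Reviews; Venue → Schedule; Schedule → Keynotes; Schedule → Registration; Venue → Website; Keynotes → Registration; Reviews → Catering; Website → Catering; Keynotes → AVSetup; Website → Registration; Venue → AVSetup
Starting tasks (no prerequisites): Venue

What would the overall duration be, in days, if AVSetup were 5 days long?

26

Actual critical path: Venue→Schedule→Keynotes→Registration = 6+9+4+7 = 26 ⇒ 26 days.
AVSetup has 6 days of float (longest path through it is 20).
That remains the longest chain; total 26 days.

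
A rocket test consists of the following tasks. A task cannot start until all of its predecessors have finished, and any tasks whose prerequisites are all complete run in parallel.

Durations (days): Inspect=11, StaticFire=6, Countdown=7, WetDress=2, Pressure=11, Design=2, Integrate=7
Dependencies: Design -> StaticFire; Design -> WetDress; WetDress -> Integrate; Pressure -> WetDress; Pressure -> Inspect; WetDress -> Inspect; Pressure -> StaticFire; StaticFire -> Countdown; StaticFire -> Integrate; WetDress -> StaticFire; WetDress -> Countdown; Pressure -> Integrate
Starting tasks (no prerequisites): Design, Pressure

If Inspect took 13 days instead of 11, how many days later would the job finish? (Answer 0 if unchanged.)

Actual critical path: Pressure→WetDress→StaticFire→Integrate = 11+2+6+7 = 26 ⇒ 26 days.
The longest path through Inspect is only 24 days, so Inspect has float 2.
The critical path is still Pressure→WetDress→StaticFire→Integrate; finish is now 26 days.
Change in finish: 26 − 26 = +0 days.

0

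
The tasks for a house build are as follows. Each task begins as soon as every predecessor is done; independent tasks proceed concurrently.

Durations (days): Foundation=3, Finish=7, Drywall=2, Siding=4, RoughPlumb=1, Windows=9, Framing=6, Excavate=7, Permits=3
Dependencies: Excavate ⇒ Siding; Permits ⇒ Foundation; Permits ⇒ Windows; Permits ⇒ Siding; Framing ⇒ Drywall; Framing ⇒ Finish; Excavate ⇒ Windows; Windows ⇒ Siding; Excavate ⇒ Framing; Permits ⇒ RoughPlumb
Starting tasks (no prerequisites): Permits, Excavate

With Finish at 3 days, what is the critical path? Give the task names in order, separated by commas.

Excavate, Windows, Siding

The binding path is Excavate→Framing→Finish = 7+6+7 = 20; finish at 20 days.
Since Finish is critical, the -4 change carries straight to that chain (now 16 days).
New critical path: Excavate→Windows→Siding = 7+9+4 = 20 ⇒ 20 days.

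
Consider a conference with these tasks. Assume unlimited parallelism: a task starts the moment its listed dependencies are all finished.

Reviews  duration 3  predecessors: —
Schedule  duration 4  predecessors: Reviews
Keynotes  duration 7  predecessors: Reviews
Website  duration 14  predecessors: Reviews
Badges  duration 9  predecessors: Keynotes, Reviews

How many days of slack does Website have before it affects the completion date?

Critical path: Reviews→Keynotes→Badges = 3+7+9 = 19, so the finish is 19 days.
Longest path through Website: 17 days (earliest finish 17, latest finish 19).
So Website can slip 19 − 17 = 2 days.

2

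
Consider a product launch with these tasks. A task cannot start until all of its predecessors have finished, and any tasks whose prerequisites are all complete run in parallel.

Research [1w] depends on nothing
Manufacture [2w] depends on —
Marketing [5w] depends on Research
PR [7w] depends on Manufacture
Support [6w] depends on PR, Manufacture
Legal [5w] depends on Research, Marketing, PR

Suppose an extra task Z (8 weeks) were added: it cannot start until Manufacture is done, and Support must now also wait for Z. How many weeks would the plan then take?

16

Originally the plan takes 15 weeks.
With Z inserted, Support now waits for max(PR, Manufacture, Z).
New critical path: Manufacture→Z→Support = 2+8+6 = 16 ⇒ 16 weeks.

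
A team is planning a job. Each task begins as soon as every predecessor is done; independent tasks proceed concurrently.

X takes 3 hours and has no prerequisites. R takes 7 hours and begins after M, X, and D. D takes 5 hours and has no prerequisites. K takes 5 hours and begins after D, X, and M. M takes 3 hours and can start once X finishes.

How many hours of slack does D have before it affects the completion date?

X→M→R = 3+3+7 = 13 sets the makespan at 13 hours.
D finishes as early as 5 and must finish by 6.
So D can slip 6 − 5 = 1 hour.

1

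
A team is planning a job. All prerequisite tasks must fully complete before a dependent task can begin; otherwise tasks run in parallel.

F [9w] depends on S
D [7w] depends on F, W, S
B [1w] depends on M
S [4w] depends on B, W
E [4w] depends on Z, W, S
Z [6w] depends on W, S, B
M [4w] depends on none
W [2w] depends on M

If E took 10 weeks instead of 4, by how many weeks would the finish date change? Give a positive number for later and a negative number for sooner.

0

The binding path is M→W→S→F→D = 4+2+4+9+7 = 26; finish at 26 weeks.
E is off the critical path — its longest chain is 20 weeks, giving 6 of slack.
That remains the longest chain; total 26 weeks.
Change in finish: 26 − 26 = +0 weeks.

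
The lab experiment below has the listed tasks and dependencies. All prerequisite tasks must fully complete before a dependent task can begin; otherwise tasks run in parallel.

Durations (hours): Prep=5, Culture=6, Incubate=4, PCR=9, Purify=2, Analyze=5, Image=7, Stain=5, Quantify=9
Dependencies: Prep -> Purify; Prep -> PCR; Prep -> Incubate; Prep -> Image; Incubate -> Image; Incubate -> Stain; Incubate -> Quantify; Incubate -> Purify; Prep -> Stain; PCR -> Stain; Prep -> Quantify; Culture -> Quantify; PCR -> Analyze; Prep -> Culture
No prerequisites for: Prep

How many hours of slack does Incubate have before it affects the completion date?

2

The longest chain is Prep→Culture→Quantify = 5+6+9 = 20; overall finish 20 hours.
The longest chain containing Incubate totals 18 hours.
Float = 20 − 18 = 2.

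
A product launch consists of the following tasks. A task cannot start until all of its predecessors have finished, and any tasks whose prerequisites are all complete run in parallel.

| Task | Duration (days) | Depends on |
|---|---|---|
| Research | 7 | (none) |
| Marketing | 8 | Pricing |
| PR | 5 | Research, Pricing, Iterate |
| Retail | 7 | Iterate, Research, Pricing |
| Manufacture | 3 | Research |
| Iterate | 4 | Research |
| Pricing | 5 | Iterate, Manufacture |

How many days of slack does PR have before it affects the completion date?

The longest chain is Research→Iterate→Pricing→Marketing = 7+4+5+8 = 24; overall finish 24 days.
PR finishes as early as 21 and must finish by 24.
Float = 24 − 21 = 3.

3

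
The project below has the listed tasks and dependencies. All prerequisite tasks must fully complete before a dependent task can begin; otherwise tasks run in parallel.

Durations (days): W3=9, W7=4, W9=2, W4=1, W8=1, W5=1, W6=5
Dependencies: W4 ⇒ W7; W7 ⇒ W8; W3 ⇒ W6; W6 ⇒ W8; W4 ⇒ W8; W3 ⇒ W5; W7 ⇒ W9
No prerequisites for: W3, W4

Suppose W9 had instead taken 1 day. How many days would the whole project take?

As given, the longest chain is W3→W6→W8 = 9+5+1 = 15, so the finish is 15 days.
W9 has 8 days of float (longest path through it is 7).
The critical path is still W3→W6→W8; finish is now 15 days.

15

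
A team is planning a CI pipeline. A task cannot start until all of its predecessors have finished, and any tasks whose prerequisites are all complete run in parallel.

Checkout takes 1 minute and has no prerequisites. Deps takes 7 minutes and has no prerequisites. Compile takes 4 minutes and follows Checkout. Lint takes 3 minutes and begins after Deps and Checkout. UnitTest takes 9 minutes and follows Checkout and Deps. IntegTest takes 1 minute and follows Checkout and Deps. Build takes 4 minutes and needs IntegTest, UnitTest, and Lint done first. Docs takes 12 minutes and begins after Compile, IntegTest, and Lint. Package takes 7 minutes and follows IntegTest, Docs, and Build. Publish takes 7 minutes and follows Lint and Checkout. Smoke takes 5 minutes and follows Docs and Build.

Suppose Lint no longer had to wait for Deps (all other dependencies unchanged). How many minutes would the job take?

Before: longest chain Deps→Lint→Docs→Package = 7+3+12+7 = 29, finish 29.
Without Deps→Lint, Lint's earliest start moves from 7 to 1.
The longest chain is now Deps→UnitTest→Build→Package = 7+9+4+7 = 27, so the job takes 27 minutes.

27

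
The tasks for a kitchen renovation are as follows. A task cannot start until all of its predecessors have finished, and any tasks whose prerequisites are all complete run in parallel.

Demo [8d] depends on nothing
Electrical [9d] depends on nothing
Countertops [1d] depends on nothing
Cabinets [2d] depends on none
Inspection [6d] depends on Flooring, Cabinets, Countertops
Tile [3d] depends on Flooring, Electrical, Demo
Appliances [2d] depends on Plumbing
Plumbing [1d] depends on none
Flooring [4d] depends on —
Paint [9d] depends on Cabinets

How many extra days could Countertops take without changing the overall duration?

5

Electrical→Tile = 9+3 = 12 sets the makespan at 12 days.
Longest path through Countertops: 7 days (earliest finish 1, latest finish 6).
Float = 12 − 7 = 5.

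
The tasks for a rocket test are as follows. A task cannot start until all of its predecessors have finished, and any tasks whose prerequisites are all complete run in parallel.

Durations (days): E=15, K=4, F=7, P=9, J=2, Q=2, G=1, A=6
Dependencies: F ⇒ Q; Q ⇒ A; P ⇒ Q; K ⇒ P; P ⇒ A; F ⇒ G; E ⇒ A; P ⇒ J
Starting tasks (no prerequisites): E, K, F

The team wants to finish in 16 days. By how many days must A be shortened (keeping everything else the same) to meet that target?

5

Current finish: 21 days; target: 16.
A is on every critical path, so each day cut from A cuts the finish by one (this holds down to a finish of 16).
Need 21 − 16 = 5 days off A → A becomes 1 day, finish becomes 16.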